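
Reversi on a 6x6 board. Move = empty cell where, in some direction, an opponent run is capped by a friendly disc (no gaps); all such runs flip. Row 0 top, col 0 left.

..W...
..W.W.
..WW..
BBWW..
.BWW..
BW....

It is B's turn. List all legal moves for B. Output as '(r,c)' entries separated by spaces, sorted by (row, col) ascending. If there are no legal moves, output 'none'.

Answer: (0,5) (1,3) (3,4) (4,4) (5,2) (5,3)

Derivation:
(0,1): no bracket -> illegal
(0,3): no bracket -> illegal
(0,4): no bracket -> illegal
(0,5): flips 3 -> legal
(1,1): no bracket -> illegal
(1,3): flips 1 -> legal
(1,5): no bracket -> illegal
(2,1): no bracket -> illegal
(2,4): no bracket -> illegal
(2,5): no bracket -> illegal
(3,4): flips 2 -> legal
(4,0): no bracket -> illegal
(4,4): flips 2 -> legal
(5,2): flips 1 -> legal
(5,3): flips 1 -> legal
(5,4): no bracket -> illegal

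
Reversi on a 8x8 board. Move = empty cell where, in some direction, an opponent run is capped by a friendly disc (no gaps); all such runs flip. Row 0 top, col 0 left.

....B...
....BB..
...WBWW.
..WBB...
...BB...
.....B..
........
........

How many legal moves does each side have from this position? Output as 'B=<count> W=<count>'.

-- B to move --
(1,2): flips 1 -> legal
(1,3): flips 1 -> legal
(1,6): flips 1 -> legal
(1,7): no bracket -> illegal
(2,1): flips 1 -> legal
(2,2): flips 1 -> legal
(2,7): flips 2 -> legal
(3,1): flips 1 -> legal
(3,5): flips 1 -> legal
(3,6): flips 1 -> legal
(3,7): flips 1 -> legal
(4,1): flips 2 -> legal
(4,2): no bracket -> illegal
B mobility = 11
-- W to move --
(0,3): flips 1 -> legal
(0,5): flips 2 -> legal
(0,6): no bracket -> illegal
(1,3): no bracket -> illegal
(1,6): no bracket -> illegal
(2,2): no bracket -> illegal
(3,5): flips 2 -> legal
(4,2): no bracket -> illegal
(4,5): flips 1 -> legal
(4,6): no bracket -> illegal
(5,2): flips 2 -> legal
(5,3): flips 2 -> legal
(5,4): flips 1 -> legal
(5,6): no bracket -> illegal
(6,4): no bracket -> illegal
(6,5): no bracket -> illegal
(6,6): no bracket -> illegal
W mobility = 7

Answer: B=11 W=7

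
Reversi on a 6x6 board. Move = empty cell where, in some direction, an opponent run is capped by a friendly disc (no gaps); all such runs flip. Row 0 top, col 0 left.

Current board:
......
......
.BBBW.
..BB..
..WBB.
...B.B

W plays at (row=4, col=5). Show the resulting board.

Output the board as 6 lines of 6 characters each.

Answer: ......
......
.BBBW.
..BB..
..WWWW
...B.B

Derivation:
Place W at (4,5); scan 8 dirs for brackets.
Dir NW: first cell '.' (not opp) -> no flip
Dir N: first cell '.' (not opp) -> no flip
Dir NE: edge -> no flip
Dir W: opp run (4,4) (4,3) capped by W -> flip
Dir E: edge -> no flip
Dir SW: first cell '.' (not opp) -> no flip
Dir S: opp run (5,5), next=edge -> no flip
Dir SE: edge -> no flip
All flips: (4,3) (4,4)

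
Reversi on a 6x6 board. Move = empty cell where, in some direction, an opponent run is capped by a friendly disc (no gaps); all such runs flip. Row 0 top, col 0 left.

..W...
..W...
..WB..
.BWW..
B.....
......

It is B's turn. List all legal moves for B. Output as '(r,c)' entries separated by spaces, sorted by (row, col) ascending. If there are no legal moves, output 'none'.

(0,1): flips 1 -> legal
(0,3): no bracket -> illegal
(1,1): no bracket -> illegal
(1,3): flips 1 -> legal
(2,1): flips 1 -> legal
(2,4): no bracket -> illegal
(3,4): flips 2 -> legal
(4,1): flips 1 -> legal
(4,2): no bracket -> illegal
(4,3): flips 1 -> legal
(4,4): no bracket -> illegal

Answer: (0,1) (1,3) (2,1) (3,4) (4,1) (4,3)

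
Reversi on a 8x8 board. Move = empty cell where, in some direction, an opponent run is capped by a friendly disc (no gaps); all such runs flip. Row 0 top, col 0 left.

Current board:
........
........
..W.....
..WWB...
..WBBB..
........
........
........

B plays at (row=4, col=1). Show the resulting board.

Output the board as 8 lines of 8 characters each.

Answer: ........
........
..W.....
..WWB...
.BBBBB..
........
........
........

Derivation:
Place B at (4,1); scan 8 dirs for brackets.
Dir NW: first cell '.' (not opp) -> no flip
Dir N: first cell '.' (not opp) -> no flip
Dir NE: opp run (3,2), next='.' -> no flip
Dir W: first cell '.' (not opp) -> no flip
Dir E: opp run (4,2) capped by B -> flip
Dir SW: first cell '.' (not opp) -> no flip
Dir S: first cell '.' (not opp) -> no flip
Dir SE: first cell '.' (not opp) -> no flip
All flips: (4,2)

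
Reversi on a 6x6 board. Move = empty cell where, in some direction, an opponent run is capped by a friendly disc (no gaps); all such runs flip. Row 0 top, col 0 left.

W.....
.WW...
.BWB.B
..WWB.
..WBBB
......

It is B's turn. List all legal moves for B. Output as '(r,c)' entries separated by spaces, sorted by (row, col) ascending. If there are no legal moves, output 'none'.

Answer: (0,1) (0,3) (3,1) (4,1)

Derivation:
(0,1): flips 2 -> legal
(0,2): no bracket -> illegal
(0,3): flips 1 -> legal
(1,0): no bracket -> illegal
(1,3): no bracket -> illegal
(2,0): no bracket -> illegal
(2,4): no bracket -> illegal
(3,1): flips 2 -> legal
(4,1): flips 2 -> legal
(5,1): no bracket -> illegal
(5,2): no bracket -> illegal
(5,3): no bracket -> illegal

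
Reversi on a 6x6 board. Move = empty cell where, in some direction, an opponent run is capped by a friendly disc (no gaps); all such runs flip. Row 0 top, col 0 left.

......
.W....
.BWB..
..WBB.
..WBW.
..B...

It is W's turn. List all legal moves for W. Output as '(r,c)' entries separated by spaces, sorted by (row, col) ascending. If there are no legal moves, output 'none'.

(1,0): flips 1 -> legal
(1,2): no bracket -> illegal
(1,3): no bracket -> illegal
(1,4): flips 1 -> legal
(2,0): flips 1 -> legal
(2,4): flips 3 -> legal
(2,5): no bracket -> illegal
(3,0): no bracket -> illegal
(3,1): flips 1 -> legal
(3,5): flips 2 -> legal
(4,1): no bracket -> illegal
(4,5): no bracket -> illegal
(5,1): no bracket -> illegal
(5,3): no bracket -> illegal
(5,4): flips 1 -> legal

Answer: (1,0) (1,4) (2,0) (2,4) (3,1) (3,5) (5,4)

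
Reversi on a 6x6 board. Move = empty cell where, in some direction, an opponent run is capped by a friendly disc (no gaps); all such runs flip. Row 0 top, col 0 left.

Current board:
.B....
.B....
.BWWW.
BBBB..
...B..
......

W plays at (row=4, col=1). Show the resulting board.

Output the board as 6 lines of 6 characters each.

Answer: .B....
.B....
.BWWW.
BBWB..
.W.B..
......

Derivation:
Place W at (4,1); scan 8 dirs for brackets.
Dir NW: opp run (3,0), next=edge -> no flip
Dir N: opp run (3,1) (2,1) (1,1) (0,1), next=edge -> no flip
Dir NE: opp run (3,2) capped by W -> flip
Dir W: first cell '.' (not opp) -> no flip
Dir E: first cell '.' (not opp) -> no flip
Dir SW: first cell '.' (not opp) -> no flip
Dir S: first cell '.' (not opp) -> no flip
Dir SE: first cell '.' (not opp) -> no flip
All flips: (3,2)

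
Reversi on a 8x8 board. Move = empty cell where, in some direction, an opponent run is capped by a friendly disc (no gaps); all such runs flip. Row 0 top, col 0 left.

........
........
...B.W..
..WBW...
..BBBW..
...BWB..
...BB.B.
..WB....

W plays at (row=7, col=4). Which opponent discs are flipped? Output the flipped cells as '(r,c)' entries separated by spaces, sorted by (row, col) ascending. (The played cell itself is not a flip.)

Dir NW: opp run (6,3), next='.' -> no flip
Dir N: opp run (6,4) capped by W -> flip
Dir NE: first cell '.' (not opp) -> no flip
Dir W: opp run (7,3) capped by W -> flip
Dir E: first cell '.' (not opp) -> no flip
Dir SW: edge -> no flip
Dir S: edge -> no flip
Dir SE: edge -> no flip

Answer: (6,4) (7,3)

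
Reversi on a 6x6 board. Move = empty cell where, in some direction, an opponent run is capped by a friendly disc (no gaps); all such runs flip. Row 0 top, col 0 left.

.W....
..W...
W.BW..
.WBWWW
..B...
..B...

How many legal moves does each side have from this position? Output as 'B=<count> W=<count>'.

-- B to move --
(0,0): no bracket -> illegal
(0,2): flips 1 -> legal
(0,3): no bracket -> illegal
(1,0): no bracket -> illegal
(1,1): no bracket -> illegal
(1,3): no bracket -> illegal
(1,4): flips 1 -> legal
(2,1): no bracket -> illegal
(2,4): flips 2 -> legal
(2,5): no bracket -> illegal
(3,0): flips 1 -> legal
(4,0): flips 1 -> legal
(4,1): no bracket -> illegal
(4,3): no bracket -> illegal
(4,4): flips 1 -> legal
(4,5): no bracket -> illegal
B mobility = 6
-- W to move --
(1,1): flips 1 -> legal
(1,3): flips 1 -> legal
(2,1): flips 1 -> legal
(4,1): flips 1 -> legal
(4,3): no bracket -> illegal
(5,1): flips 1 -> legal
(5,3): flips 1 -> legal
W mobility = 6

Answer: B=6 W=6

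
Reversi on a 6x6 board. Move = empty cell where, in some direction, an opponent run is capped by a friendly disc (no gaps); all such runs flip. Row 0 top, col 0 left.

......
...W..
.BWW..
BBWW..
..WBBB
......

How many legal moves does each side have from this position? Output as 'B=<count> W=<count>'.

Answer: B=7 W=6

Derivation:
-- B to move --
(0,2): no bracket -> illegal
(0,3): flips 3 -> legal
(0,4): flips 2 -> legal
(1,1): flips 2 -> legal
(1,2): no bracket -> illegal
(1,4): no bracket -> illegal
(2,4): flips 2 -> legal
(3,4): flips 2 -> legal
(4,1): flips 1 -> legal
(5,1): no bracket -> illegal
(5,2): no bracket -> illegal
(5,3): flips 1 -> legal
B mobility = 7
-- W to move --
(1,0): flips 1 -> legal
(1,1): no bracket -> illegal
(1,2): no bracket -> illegal
(2,0): flips 2 -> legal
(3,4): no bracket -> illegal
(3,5): no bracket -> illegal
(4,0): flips 1 -> legal
(4,1): no bracket -> illegal
(5,2): no bracket -> illegal
(5,3): flips 1 -> legal
(5,4): flips 1 -> legal
(5,5): flips 1 -> legal
W mobility = 6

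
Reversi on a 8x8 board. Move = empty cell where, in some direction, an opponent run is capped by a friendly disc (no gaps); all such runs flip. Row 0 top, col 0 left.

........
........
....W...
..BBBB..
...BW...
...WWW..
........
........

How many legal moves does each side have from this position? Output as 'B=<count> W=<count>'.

Answer: B=9 W=6

Derivation:
-- B to move --
(1,3): flips 1 -> legal
(1,4): flips 1 -> legal
(1,5): flips 1 -> legal
(2,3): no bracket -> illegal
(2,5): no bracket -> illegal
(4,2): no bracket -> illegal
(4,5): flips 1 -> legal
(4,6): no bracket -> illegal
(5,2): no bracket -> illegal
(5,6): no bracket -> illegal
(6,2): flips 2 -> legal
(6,3): flips 1 -> legal
(6,4): flips 2 -> legal
(6,5): flips 1 -> legal
(6,6): flips 2 -> legal
B mobility = 9
-- W to move --
(2,1): flips 2 -> legal
(2,2): flips 1 -> legal
(2,3): flips 2 -> legal
(2,5): no bracket -> illegal
(2,6): flips 1 -> legal
(3,1): no bracket -> illegal
(3,6): no bracket -> illegal
(4,1): no bracket -> illegal
(4,2): flips 2 -> legal
(4,5): no bracket -> illegal
(4,6): flips 1 -> legal
(5,2): no bracket -> illegal
W mobility = 6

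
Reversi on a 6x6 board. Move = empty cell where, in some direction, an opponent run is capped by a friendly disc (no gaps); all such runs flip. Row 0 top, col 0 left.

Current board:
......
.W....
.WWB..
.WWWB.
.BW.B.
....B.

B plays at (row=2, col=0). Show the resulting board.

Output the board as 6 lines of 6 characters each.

Answer: ......
.W....
BBBB..
.WWWB.
.BW.B.
....B.

Derivation:
Place B at (2,0); scan 8 dirs for brackets.
Dir NW: edge -> no flip
Dir N: first cell '.' (not opp) -> no flip
Dir NE: opp run (1,1), next='.' -> no flip
Dir W: edge -> no flip
Dir E: opp run (2,1) (2,2) capped by B -> flip
Dir SW: edge -> no flip
Dir S: first cell '.' (not opp) -> no flip
Dir SE: opp run (3,1) (4,2), next='.' -> no flip
All flips: (2,1) (2,2)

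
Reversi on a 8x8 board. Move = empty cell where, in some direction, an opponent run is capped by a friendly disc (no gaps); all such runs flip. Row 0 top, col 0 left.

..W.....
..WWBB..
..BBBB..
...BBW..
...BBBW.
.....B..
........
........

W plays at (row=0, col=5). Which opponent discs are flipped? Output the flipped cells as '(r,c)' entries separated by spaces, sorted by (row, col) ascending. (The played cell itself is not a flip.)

Answer: (1,5) (2,5)

Derivation:
Dir NW: edge -> no flip
Dir N: edge -> no flip
Dir NE: edge -> no flip
Dir W: first cell '.' (not opp) -> no flip
Dir E: first cell '.' (not opp) -> no flip
Dir SW: opp run (1,4) (2,3), next='.' -> no flip
Dir S: opp run (1,5) (2,5) capped by W -> flip
Dir SE: first cell '.' (not opp) -> no flip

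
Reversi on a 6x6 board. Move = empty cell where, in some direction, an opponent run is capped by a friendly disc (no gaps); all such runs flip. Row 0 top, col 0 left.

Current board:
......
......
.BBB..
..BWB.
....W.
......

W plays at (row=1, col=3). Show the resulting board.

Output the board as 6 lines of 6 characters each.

Place W at (1,3); scan 8 dirs for brackets.
Dir NW: first cell '.' (not opp) -> no flip
Dir N: first cell '.' (not opp) -> no flip
Dir NE: first cell '.' (not opp) -> no flip
Dir W: first cell '.' (not opp) -> no flip
Dir E: first cell '.' (not opp) -> no flip
Dir SW: opp run (2,2), next='.' -> no flip
Dir S: opp run (2,3) capped by W -> flip
Dir SE: first cell '.' (not opp) -> no flip
All flips: (2,3)

Answer: ......
...W..
.BBW..
..BWB.
....W.
......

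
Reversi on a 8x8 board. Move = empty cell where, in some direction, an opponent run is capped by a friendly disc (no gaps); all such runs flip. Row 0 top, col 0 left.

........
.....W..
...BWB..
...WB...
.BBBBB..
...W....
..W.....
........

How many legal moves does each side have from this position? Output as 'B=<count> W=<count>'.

Answer: B=8 W=8

Derivation:
-- B to move --
(0,4): no bracket -> illegal
(0,5): flips 1 -> legal
(0,6): flips 3 -> legal
(1,3): no bracket -> illegal
(1,4): flips 1 -> legal
(1,6): no bracket -> illegal
(2,2): flips 1 -> legal
(2,6): no bracket -> illegal
(3,2): flips 1 -> legal
(3,5): no bracket -> illegal
(5,1): no bracket -> illegal
(5,2): no bracket -> illegal
(5,4): no bracket -> illegal
(6,1): no bracket -> illegal
(6,3): flips 1 -> legal
(6,4): flips 1 -> legal
(7,1): flips 2 -> legal
(7,2): no bracket -> illegal
(7,3): no bracket -> illegal
B mobility = 8
-- W to move --
(1,2): no bracket -> illegal
(1,3): flips 1 -> legal
(1,4): no bracket -> illegal
(1,6): no bracket -> illegal
(2,2): flips 1 -> legal
(2,6): flips 1 -> legal
(3,0): no bracket -> illegal
(3,1): flips 1 -> legal
(3,2): no bracket -> illegal
(3,5): flips 3 -> legal
(3,6): no bracket -> illegal
(4,0): no bracket -> illegal
(4,6): no bracket -> illegal
(5,0): no bracket -> illegal
(5,1): flips 1 -> legal
(5,2): no bracket -> illegal
(5,4): flips 2 -> legal
(5,5): flips 1 -> legal
(5,6): no bracket -> illegal
W mobility = 8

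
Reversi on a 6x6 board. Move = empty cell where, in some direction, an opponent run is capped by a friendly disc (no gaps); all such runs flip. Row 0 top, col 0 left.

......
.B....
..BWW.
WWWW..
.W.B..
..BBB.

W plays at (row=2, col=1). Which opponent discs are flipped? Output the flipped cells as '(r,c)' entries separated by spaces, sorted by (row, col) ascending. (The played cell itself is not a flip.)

Dir NW: first cell '.' (not opp) -> no flip
Dir N: opp run (1,1), next='.' -> no flip
Dir NE: first cell '.' (not opp) -> no flip
Dir W: first cell '.' (not opp) -> no flip
Dir E: opp run (2,2) capped by W -> flip
Dir SW: first cell 'W' (not opp) -> no flip
Dir S: first cell 'W' (not opp) -> no flip
Dir SE: first cell 'W' (not opp) -> no flip

Answer: (2,2)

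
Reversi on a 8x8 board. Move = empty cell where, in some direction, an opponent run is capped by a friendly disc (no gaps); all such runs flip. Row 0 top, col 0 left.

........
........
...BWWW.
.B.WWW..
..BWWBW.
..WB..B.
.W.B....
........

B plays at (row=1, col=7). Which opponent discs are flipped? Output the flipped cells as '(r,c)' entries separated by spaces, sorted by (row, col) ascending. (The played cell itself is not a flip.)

Answer: (2,6) (3,5) (4,4)

Derivation:
Dir NW: first cell '.' (not opp) -> no flip
Dir N: first cell '.' (not opp) -> no flip
Dir NE: edge -> no flip
Dir W: first cell '.' (not opp) -> no flip
Dir E: edge -> no flip
Dir SW: opp run (2,6) (3,5) (4,4) capped by B -> flip
Dir S: first cell '.' (not opp) -> no flip
Dir SE: edge -> no flip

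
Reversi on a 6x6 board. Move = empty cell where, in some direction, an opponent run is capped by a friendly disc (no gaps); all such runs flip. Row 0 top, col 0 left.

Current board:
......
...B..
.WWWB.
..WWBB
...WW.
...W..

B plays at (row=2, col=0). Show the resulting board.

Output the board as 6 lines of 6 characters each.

Answer: ......
...B..
BBBBB.
..WWBB
...WW.
...W..

Derivation:
Place B at (2,0); scan 8 dirs for brackets.
Dir NW: edge -> no flip
Dir N: first cell '.' (not opp) -> no flip
Dir NE: first cell '.' (not opp) -> no flip
Dir W: edge -> no flip
Dir E: opp run (2,1) (2,2) (2,3) capped by B -> flip
Dir SW: edge -> no flip
Dir S: first cell '.' (not opp) -> no flip
Dir SE: first cell '.' (not opp) -> no flip
All flips: (2,1) (2,2) (2,3)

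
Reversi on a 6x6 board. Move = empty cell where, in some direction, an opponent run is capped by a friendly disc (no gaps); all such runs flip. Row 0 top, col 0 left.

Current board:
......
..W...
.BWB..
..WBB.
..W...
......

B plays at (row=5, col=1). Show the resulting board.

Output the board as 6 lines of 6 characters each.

Place B at (5,1); scan 8 dirs for brackets.
Dir NW: first cell '.' (not opp) -> no flip
Dir N: first cell '.' (not opp) -> no flip
Dir NE: opp run (4,2) capped by B -> flip
Dir W: first cell '.' (not opp) -> no flip
Dir E: first cell '.' (not opp) -> no flip
Dir SW: edge -> no flip
Dir S: edge -> no flip
Dir SE: edge -> no flip
All flips: (4,2)

Answer: ......
..W...
.BWB..
..WBB.
..B...
.B....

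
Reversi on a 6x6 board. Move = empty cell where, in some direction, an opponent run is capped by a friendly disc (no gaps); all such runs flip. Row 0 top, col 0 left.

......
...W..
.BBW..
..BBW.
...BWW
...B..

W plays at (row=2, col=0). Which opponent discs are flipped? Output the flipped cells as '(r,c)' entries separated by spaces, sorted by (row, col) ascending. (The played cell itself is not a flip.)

Answer: (2,1) (2,2)

Derivation:
Dir NW: edge -> no flip
Dir N: first cell '.' (not opp) -> no flip
Dir NE: first cell '.' (not opp) -> no flip
Dir W: edge -> no flip
Dir E: opp run (2,1) (2,2) capped by W -> flip
Dir SW: edge -> no flip
Dir S: first cell '.' (not opp) -> no flip
Dir SE: first cell '.' (not opp) -> no flip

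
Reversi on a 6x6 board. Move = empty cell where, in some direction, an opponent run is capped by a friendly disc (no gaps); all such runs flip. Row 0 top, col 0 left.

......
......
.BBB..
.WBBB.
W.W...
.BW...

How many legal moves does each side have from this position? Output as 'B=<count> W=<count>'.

-- B to move --
(2,0): no bracket -> illegal
(3,0): flips 1 -> legal
(4,1): flips 1 -> legal
(4,3): no bracket -> illegal
(5,0): no bracket -> illegal
(5,3): flips 1 -> legal
B mobility = 3
-- W to move --
(1,0): no bracket -> illegal
(1,1): flips 1 -> legal
(1,2): flips 2 -> legal
(1,3): flips 1 -> legal
(1,4): no bracket -> illegal
(2,0): no bracket -> illegal
(2,4): flips 1 -> legal
(2,5): no bracket -> illegal
(3,0): no bracket -> illegal
(3,5): flips 3 -> legal
(4,1): no bracket -> illegal
(4,3): no bracket -> illegal
(4,4): no bracket -> illegal
(4,5): no bracket -> illegal
(5,0): flips 1 -> legal
W mobility = 6

Answer: B=3 W=6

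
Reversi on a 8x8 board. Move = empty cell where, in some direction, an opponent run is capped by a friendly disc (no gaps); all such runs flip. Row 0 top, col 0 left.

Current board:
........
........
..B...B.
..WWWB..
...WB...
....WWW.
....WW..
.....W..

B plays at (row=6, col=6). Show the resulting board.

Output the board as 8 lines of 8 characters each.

Answer: ........
........
..B...B.
..WWWB..
...WB...
....WBW.
....WWB.
.....W..

Derivation:
Place B at (6,6); scan 8 dirs for brackets.
Dir NW: opp run (5,5) capped by B -> flip
Dir N: opp run (5,6), next='.' -> no flip
Dir NE: first cell '.' (not opp) -> no flip
Dir W: opp run (6,5) (6,4), next='.' -> no flip
Dir E: first cell '.' (not opp) -> no flip
Dir SW: opp run (7,5), next=edge -> no flip
Dir S: first cell '.' (not opp) -> no flip
Dir SE: first cell '.' (not opp) -> no flip
All flips: (5,5)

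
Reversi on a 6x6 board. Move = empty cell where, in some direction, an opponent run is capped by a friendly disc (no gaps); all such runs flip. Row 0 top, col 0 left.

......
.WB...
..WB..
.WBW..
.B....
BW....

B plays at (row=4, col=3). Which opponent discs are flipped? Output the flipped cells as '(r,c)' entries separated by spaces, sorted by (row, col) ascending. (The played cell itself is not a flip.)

Dir NW: first cell 'B' (not opp) -> no flip
Dir N: opp run (3,3) capped by B -> flip
Dir NE: first cell '.' (not opp) -> no flip
Dir W: first cell '.' (not opp) -> no flip
Dir E: first cell '.' (not opp) -> no flip
Dir SW: first cell '.' (not opp) -> no flip
Dir S: first cell '.' (not opp) -> no flip
Dir SE: first cell '.' (not opp) -> no flip

Answer: (3,3)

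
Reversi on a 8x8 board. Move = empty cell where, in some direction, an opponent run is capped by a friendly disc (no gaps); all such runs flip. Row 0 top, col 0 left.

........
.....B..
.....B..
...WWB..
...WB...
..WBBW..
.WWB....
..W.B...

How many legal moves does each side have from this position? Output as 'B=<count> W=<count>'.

Answer: B=12 W=7

Derivation:
-- B to move --
(2,2): flips 1 -> legal
(2,3): flips 2 -> legal
(2,4): flips 1 -> legal
(3,2): flips 3 -> legal
(4,1): flips 1 -> legal
(4,2): flips 1 -> legal
(4,5): no bracket -> illegal
(4,6): no bracket -> illegal
(5,0): no bracket -> illegal
(5,1): flips 1 -> legal
(5,6): flips 1 -> legal
(6,0): flips 2 -> legal
(6,4): no bracket -> illegal
(6,5): no bracket -> illegal
(6,6): flips 1 -> legal
(7,0): flips 4 -> legal
(7,1): flips 1 -> legal
(7,3): no bracket -> illegal
B mobility = 12
-- W to move --
(0,4): no bracket -> illegal
(0,5): no bracket -> illegal
(0,6): no bracket -> illegal
(1,4): no bracket -> illegal
(1,6): flips 1 -> legal
(2,4): no bracket -> illegal
(2,6): flips 3 -> legal
(3,6): flips 1 -> legal
(4,2): no bracket -> illegal
(4,5): flips 3 -> legal
(4,6): no bracket -> illegal
(6,4): flips 3 -> legal
(6,5): flips 1 -> legal
(7,3): flips 2 -> legal
(7,5): no bracket -> illegal
W mobility = 7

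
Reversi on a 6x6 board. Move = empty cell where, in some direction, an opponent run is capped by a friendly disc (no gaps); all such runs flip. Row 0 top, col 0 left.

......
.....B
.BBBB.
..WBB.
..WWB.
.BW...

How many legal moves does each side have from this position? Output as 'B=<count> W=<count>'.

Answer: B=4 W=8

Derivation:
-- B to move --
(3,1): flips 1 -> legal
(4,1): flips 3 -> legal
(5,3): flips 2 -> legal
(5,4): flips 2 -> legal
B mobility = 4
-- W to move --
(0,4): no bracket -> illegal
(0,5): no bracket -> illegal
(1,0): flips 1 -> legal
(1,1): no bracket -> illegal
(1,2): flips 1 -> legal
(1,3): flips 2 -> legal
(1,4): flips 1 -> legal
(2,0): no bracket -> illegal
(2,5): flips 1 -> legal
(3,0): no bracket -> illegal
(3,1): no bracket -> illegal
(3,5): flips 2 -> legal
(4,0): no bracket -> illegal
(4,1): no bracket -> illegal
(4,5): flips 1 -> legal
(5,0): flips 1 -> legal
(5,3): no bracket -> illegal
(5,4): no bracket -> illegal
(5,5): no bracket -> illegal
W mobility = 8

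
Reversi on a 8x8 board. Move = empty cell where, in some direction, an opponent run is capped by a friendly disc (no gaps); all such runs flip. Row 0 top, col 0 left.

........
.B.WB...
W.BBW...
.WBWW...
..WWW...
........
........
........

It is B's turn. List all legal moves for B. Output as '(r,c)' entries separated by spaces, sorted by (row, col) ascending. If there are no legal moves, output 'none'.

Answer: (0,3) (0,4) (1,2) (2,5) (3,0) (3,5) (4,0) (4,5) (5,2) (5,3) (5,4) (5,5)

Derivation:
(0,2): no bracket -> illegal
(0,3): flips 1 -> legal
(0,4): flips 1 -> legal
(1,0): no bracket -> illegal
(1,2): flips 1 -> legal
(1,5): no bracket -> illegal
(2,1): no bracket -> illegal
(2,5): flips 1 -> legal
(3,0): flips 1 -> legal
(3,5): flips 2 -> legal
(4,0): flips 1 -> legal
(4,1): no bracket -> illegal
(4,5): flips 1 -> legal
(5,1): no bracket -> illegal
(5,2): flips 1 -> legal
(5,3): flips 2 -> legal
(5,4): flips 4 -> legal
(5,5): flips 2 -> legal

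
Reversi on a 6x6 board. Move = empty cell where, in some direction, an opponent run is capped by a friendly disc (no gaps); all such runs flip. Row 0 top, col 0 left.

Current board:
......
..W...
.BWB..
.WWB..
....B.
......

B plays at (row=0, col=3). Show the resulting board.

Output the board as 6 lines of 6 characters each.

Place B at (0,3); scan 8 dirs for brackets.
Dir NW: edge -> no flip
Dir N: edge -> no flip
Dir NE: edge -> no flip
Dir W: first cell '.' (not opp) -> no flip
Dir E: first cell '.' (not opp) -> no flip
Dir SW: opp run (1,2) capped by B -> flip
Dir S: first cell '.' (not opp) -> no flip
Dir SE: first cell '.' (not opp) -> no flip
All flips: (1,2)

Answer: ...B..
..B...
.BWB..
.WWB..
....B.
......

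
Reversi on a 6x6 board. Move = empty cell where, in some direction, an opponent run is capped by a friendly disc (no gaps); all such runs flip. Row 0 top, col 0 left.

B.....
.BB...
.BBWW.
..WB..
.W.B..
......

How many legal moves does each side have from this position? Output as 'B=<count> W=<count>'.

-- B to move --
(1,3): flips 1 -> legal
(1,4): no bracket -> illegal
(1,5): flips 1 -> legal
(2,5): flips 2 -> legal
(3,0): no bracket -> illegal
(3,1): flips 1 -> legal
(3,4): flips 1 -> legal
(3,5): no bracket -> illegal
(4,0): no bracket -> illegal
(4,2): flips 1 -> legal
(5,0): no bracket -> illegal
(5,1): no bracket -> illegal
(5,2): no bracket -> illegal
B mobility = 6
-- W to move --
(0,1): flips 1 -> legal
(0,2): flips 2 -> legal
(0,3): no bracket -> illegal
(1,0): flips 1 -> legal
(1,3): no bracket -> illegal
(2,0): flips 2 -> legal
(3,0): no bracket -> illegal
(3,1): no bracket -> illegal
(3,4): flips 1 -> legal
(4,2): flips 1 -> legal
(4,4): no bracket -> illegal
(5,2): no bracket -> illegal
(5,3): flips 2 -> legal
(5,4): flips 1 -> legal
W mobility = 8

Answer: B=6 W=8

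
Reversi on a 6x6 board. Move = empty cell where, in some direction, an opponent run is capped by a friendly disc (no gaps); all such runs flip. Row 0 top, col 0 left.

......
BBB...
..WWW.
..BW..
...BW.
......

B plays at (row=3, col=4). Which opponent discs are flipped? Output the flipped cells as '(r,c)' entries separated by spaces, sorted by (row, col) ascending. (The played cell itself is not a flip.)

Answer: (2,3) (3,3)

Derivation:
Dir NW: opp run (2,3) capped by B -> flip
Dir N: opp run (2,4), next='.' -> no flip
Dir NE: first cell '.' (not opp) -> no flip
Dir W: opp run (3,3) capped by B -> flip
Dir E: first cell '.' (not opp) -> no flip
Dir SW: first cell 'B' (not opp) -> no flip
Dir S: opp run (4,4), next='.' -> no flip
Dir SE: first cell '.' (not opp) -> no flip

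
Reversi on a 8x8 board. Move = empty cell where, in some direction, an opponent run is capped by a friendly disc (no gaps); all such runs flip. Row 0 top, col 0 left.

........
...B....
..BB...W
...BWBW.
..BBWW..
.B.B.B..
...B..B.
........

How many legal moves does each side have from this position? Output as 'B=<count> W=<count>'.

Answer: B=4 W=10

Derivation:
-- B to move --
(1,6): no bracket -> illegal
(1,7): no bracket -> illegal
(2,4): no bracket -> illegal
(2,5): flips 1 -> legal
(2,6): no bracket -> illegal
(3,7): flips 1 -> legal
(4,6): flips 2 -> legal
(4,7): no bracket -> illegal
(5,4): no bracket -> illegal
(5,6): flips 2 -> legal
B mobility = 4
-- W to move --
(0,2): no bracket -> illegal
(0,3): no bracket -> illegal
(0,4): no bracket -> illegal
(1,1): flips 2 -> legal
(1,2): flips 1 -> legal
(1,4): no bracket -> illegal
(2,1): no bracket -> illegal
(2,4): no bracket -> illegal
(2,5): flips 1 -> legal
(2,6): flips 1 -> legal
(3,1): no bracket -> illegal
(3,2): flips 1 -> legal
(4,0): no bracket -> illegal
(4,1): flips 2 -> legal
(4,6): no bracket -> illegal
(5,0): no bracket -> illegal
(5,2): flips 1 -> legal
(5,4): no bracket -> illegal
(5,6): no bracket -> illegal
(5,7): no bracket -> illegal
(6,0): no bracket -> illegal
(6,1): no bracket -> illegal
(6,2): flips 1 -> legal
(6,4): no bracket -> illegal
(6,5): flips 1 -> legal
(6,7): no bracket -> illegal
(7,2): no bracket -> illegal
(7,3): no bracket -> illegal
(7,4): no bracket -> illegal
(7,5): no bracket -> illegal
(7,6): no bracket -> illegal
(7,7): flips 2 -> legal
W mobility = 10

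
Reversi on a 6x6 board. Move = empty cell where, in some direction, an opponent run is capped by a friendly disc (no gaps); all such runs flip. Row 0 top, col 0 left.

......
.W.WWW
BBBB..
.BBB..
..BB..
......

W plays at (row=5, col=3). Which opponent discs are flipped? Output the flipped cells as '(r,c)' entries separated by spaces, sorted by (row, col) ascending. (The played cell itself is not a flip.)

Dir NW: opp run (4,2) (3,1) (2,0), next=edge -> no flip
Dir N: opp run (4,3) (3,3) (2,3) capped by W -> flip
Dir NE: first cell '.' (not opp) -> no flip
Dir W: first cell '.' (not opp) -> no flip
Dir E: first cell '.' (not opp) -> no flip
Dir SW: edge -> no flip
Dir S: edge -> no flip
Dir SE: edge -> no flip

Answer: (2,3) (3,3) (4,3)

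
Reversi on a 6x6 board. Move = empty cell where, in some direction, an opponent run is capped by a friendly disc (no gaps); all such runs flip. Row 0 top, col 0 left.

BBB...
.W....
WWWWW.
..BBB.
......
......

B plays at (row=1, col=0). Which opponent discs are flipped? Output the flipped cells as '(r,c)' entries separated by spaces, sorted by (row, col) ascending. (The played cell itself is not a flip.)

Dir NW: edge -> no flip
Dir N: first cell 'B' (not opp) -> no flip
Dir NE: first cell 'B' (not opp) -> no flip
Dir W: edge -> no flip
Dir E: opp run (1,1), next='.' -> no flip
Dir SW: edge -> no flip
Dir S: opp run (2,0), next='.' -> no flip
Dir SE: opp run (2,1) capped by B -> flip

Answer: (2,1)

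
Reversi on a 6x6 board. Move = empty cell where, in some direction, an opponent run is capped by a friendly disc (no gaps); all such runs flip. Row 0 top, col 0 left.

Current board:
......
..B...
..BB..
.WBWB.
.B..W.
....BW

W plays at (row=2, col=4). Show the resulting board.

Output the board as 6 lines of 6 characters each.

Answer: ......
..B...
..BBW.
.WBWW.
.B..W.
....BW

Derivation:
Place W at (2,4); scan 8 dirs for brackets.
Dir NW: first cell '.' (not opp) -> no flip
Dir N: first cell '.' (not opp) -> no flip
Dir NE: first cell '.' (not opp) -> no flip
Dir W: opp run (2,3) (2,2), next='.' -> no flip
Dir E: first cell '.' (not opp) -> no flip
Dir SW: first cell 'W' (not opp) -> no flip
Dir S: opp run (3,4) capped by W -> flip
Dir SE: first cell '.' (not opp) -> no flip
All flips: (3,4)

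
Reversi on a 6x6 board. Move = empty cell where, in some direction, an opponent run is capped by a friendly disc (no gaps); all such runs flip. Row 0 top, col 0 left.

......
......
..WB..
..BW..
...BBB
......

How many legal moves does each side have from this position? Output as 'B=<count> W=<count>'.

-- B to move --
(1,1): flips 2 -> legal
(1,2): flips 1 -> legal
(1,3): no bracket -> illegal
(2,1): flips 1 -> legal
(2,4): no bracket -> illegal
(3,1): no bracket -> illegal
(3,4): flips 1 -> legal
(4,2): no bracket -> illegal
B mobility = 4
-- W to move --
(1,2): no bracket -> illegal
(1,3): flips 1 -> legal
(1,4): no bracket -> illegal
(2,1): no bracket -> illegal
(2,4): flips 1 -> legal
(3,1): flips 1 -> legal
(3,4): no bracket -> illegal
(3,5): no bracket -> illegal
(4,1): no bracket -> illegal
(4,2): flips 1 -> legal
(5,2): no bracket -> illegal
(5,3): flips 1 -> legal
(5,4): no bracket -> illegal
(5,5): flips 1 -> legal
W mobility = 6

Answer: B=4 W=6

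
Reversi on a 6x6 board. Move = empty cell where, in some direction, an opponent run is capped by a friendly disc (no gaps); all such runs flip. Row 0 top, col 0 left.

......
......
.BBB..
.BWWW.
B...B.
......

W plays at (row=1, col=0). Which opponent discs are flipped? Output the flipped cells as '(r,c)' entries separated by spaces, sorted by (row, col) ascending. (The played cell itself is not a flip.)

Dir NW: edge -> no flip
Dir N: first cell '.' (not opp) -> no flip
Dir NE: first cell '.' (not opp) -> no flip
Dir W: edge -> no flip
Dir E: first cell '.' (not opp) -> no flip
Dir SW: edge -> no flip
Dir S: first cell '.' (not opp) -> no flip
Dir SE: opp run (2,1) capped by W -> flip

Answer: (2,1)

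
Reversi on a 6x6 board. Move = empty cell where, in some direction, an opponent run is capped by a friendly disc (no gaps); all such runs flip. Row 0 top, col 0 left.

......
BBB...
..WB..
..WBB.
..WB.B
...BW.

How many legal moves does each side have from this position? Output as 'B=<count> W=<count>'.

-- B to move --
(1,3): no bracket -> illegal
(2,1): flips 2 -> legal
(3,1): flips 2 -> legal
(4,1): flips 2 -> legal
(4,4): no bracket -> illegal
(5,1): flips 1 -> legal
(5,2): flips 3 -> legal
(5,5): flips 1 -> legal
B mobility = 6
-- W to move --
(0,0): flips 1 -> legal
(0,1): no bracket -> illegal
(0,2): flips 1 -> legal
(0,3): no bracket -> illegal
(1,3): no bracket -> illegal
(1,4): flips 1 -> legal
(2,0): no bracket -> illegal
(2,1): no bracket -> illegal
(2,4): flips 2 -> legal
(2,5): no bracket -> illegal
(3,5): flips 2 -> legal
(4,4): flips 2 -> legal
(5,2): flips 1 -> legal
(5,5): no bracket -> illegal
W mobility = 7

Answer: B=6 W=7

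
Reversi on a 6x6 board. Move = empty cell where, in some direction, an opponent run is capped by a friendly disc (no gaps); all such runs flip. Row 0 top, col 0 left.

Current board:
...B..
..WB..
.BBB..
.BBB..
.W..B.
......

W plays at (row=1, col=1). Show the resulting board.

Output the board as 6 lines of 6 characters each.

Place W at (1,1); scan 8 dirs for brackets.
Dir NW: first cell '.' (not opp) -> no flip
Dir N: first cell '.' (not opp) -> no flip
Dir NE: first cell '.' (not opp) -> no flip
Dir W: first cell '.' (not opp) -> no flip
Dir E: first cell 'W' (not opp) -> no flip
Dir SW: first cell '.' (not opp) -> no flip
Dir S: opp run (2,1) (3,1) capped by W -> flip
Dir SE: opp run (2,2) (3,3) (4,4), next='.' -> no flip
All flips: (2,1) (3,1)

Answer: ...B..
.WWB..
.WBB..
.WBB..
.W..B.
......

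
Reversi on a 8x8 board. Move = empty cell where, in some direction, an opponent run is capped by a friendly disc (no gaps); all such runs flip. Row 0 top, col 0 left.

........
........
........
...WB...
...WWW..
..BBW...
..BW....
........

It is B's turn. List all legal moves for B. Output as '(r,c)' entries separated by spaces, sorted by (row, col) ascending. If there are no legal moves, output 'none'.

(2,2): no bracket -> illegal
(2,3): flips 2 -> legal
(2,4): no bracket -> illegal
(3,2): flips 1 -> legal
(3,5): flips 1 -> legal
(3,6): no bracket -> illegal
(4,2): no bracket -> illegal
(4,6): no bracket -> illegal
(5,5): flips 1 -> legal
(5,6): flips 1 -> legal
(6,4): flips 3 -> legal
(6,5): no bracket -> illegal
(7,2): no bracket -> illegal
(7,3): flips 1 -> legal
(7,4): flips 1 -> legal

Answer: (2,3) (3,2) (3,5) (5,5) (5,6) (6,4) (7,3) (7,4)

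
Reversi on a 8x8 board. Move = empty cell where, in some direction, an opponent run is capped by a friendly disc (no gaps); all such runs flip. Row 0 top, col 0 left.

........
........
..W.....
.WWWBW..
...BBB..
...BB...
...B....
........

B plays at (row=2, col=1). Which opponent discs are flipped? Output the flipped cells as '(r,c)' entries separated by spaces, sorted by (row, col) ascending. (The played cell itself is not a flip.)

Answer: (3,2)

Derivation:
Dir NW: first cell '.' (not opp) -> no flip
Dir N: first cell '.' (not opp) -> no flip
Dir NE: first cell '.' (not opp) -> no flip
Dir W: first cell '.' (not opp) -> no flip
Dir E: opp run (2,2), next='.' -> no flip
Dir SW: first cell '.' (not opp) -> no flip
Dir S: opp run (3,1), next='.' -> no flip
Dir SE: opp run (3,2) capped by B -> flip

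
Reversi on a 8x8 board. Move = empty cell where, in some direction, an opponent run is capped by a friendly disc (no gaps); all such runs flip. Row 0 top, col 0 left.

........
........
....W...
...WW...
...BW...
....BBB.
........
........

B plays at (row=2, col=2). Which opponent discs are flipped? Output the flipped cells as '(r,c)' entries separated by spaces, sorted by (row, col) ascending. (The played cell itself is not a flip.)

Dir NW: first cell '.' (not opp) -> no flip
Dir N: first cell '.' (not opp) -> no flip
Dir NE: first cell '.' (not opp) -> no flip
Dir W: first cell '.' (not opp) -> no flip
Dir E: first cell '.' (not opp) -> no flip
Dir SW: first cell '.' (not opp) -> no flip
Dir S: first cell '.' (not opp) -> no flip
Dir SE: opp run (3,3) (4,4) capped by B -> flip

Answer: (3,3) (4,4)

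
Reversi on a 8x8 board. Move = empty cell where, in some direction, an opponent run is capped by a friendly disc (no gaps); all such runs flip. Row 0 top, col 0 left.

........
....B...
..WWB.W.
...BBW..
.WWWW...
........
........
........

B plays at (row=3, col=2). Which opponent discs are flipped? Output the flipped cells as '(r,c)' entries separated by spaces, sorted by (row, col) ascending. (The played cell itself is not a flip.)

Answer: (2,3)

Derivation:
Dir NW: first cell '.' (not opp) -> no flip
Dir N: opp run (2,2), next='.' -> no flip
Dir NE: opp run (2,3) capped by B -> flip
Dir W: first cell '.' (not opp) -> no flip
Dir E: first cell 'B' (not opp) -> no flip
Dir SW: opp run (4,1), next='.' -> no flip
Dir S: opp run (4,2), next='.' -> no flip
Dir SE: opp run (4,3), next='.' -> no flip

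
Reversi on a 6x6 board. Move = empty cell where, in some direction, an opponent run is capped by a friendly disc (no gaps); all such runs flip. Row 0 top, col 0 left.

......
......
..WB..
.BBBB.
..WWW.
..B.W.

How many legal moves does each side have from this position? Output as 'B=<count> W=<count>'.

Answer: B=7 W=6

Derivation:
-- B to move --
(1,1): flips 1 -> legal
(1,2): flips 1 -> legal
(1,3): flips 1 -> legal
(2,1): flips 1 -> legal
(3,5): no bracket -> illegal
(4,1): no bracket -> illegal
(4,5): no bracket -> illegal
(5,1): flips 1 -> legal
(5,3): flips 2 -> legal
(5,5): flips 1 -> legal
B mobility = 7
-- W to move --
(1,2): no bracket -> illegal
(1,3): flips 2 -> legal
(1,4): no bracket -> illegal
(2,0): flips 1 -> legal
(2,1): flips 1 -> legal
(2,4): flips 3 -> legal
(2,5): flips 1 -> legal
(3,0): no bracket -> illegal
(3,5): no bracket -> illegal
(4,0): flips 1 -> legal
(4,1): no bracket -> illegal
(4,5): no bracket -> illegal
(5,1): no bracket -> illegal
(5,3): no bracket -> illegal
W mobility = 6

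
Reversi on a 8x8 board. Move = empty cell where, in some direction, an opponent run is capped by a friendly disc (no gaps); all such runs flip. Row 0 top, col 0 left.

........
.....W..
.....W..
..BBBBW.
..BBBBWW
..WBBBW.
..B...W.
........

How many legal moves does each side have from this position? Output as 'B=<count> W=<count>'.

Answer: B=9 W=9

Derivation:
-- B to move --
(0,4): no bracket -> illegal
(0,5): flips 2 -> legal
(0,6): no bracket -> illegal
(1,4): no bracket -> illegal
(1,6): flips 1 -> legal
(2,4): no bracket -> illegal
(2,6): no bracket -> illegal
(2,7): flips 1 -> legal
(3,7): flips 2 -> legal
(4,1): no bracket -> illegal
(5,1): flips 1 -> legal
(5,7): flips 2 -> legal
(6,1): flips 1 -> legal
(6,3): no bracket -> illegal
(6,5): no bracket -> illegal
(6,7): flips 1 -> legal
(7,5): no bracket -> illegal
(7,6): no bracket -> illegal
(7,7): flips 1 -> legal
B mobility = 9
-- W to move --
(2,1): no bracket -> illegal
(2,2): flips 5 -> legal
(2,3): flips 2 -> legal
(2,4): flips 1 -> legal
(2,6): no bracket -> illegal
(3,1): flips 4 -> legal
(4,1): flips 4 -> legal
(5,1): no bracket -> illegal
(6,1): no bracket -> illegal
(6,3): flips 2 -> legal
(6,4): flips 1 -> legal
(6,5): flips 3 -> legal
(7,1): no bracket -> illegal
(7,2): flips 1 -> legal
(7,3): no bracket -> illegal
W mobility = 9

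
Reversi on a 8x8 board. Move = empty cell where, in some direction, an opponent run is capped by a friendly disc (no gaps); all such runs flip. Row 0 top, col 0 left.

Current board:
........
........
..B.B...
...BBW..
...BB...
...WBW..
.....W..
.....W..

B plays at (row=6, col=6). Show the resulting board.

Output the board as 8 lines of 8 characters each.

Answer: ........
........
..B.B...
...BBW..
...BB...
...WBB..
.....WB.
.....W..

Derivation:
Place B at (6,6); scan 8 dirs for brackets.
Dir NW: opp run (5,5) capped by B -> flip
Dir N: first cell '.' (not opp) -> no flip
Dir NE: first cell '.' (not opp) -> no flip
Dir W: opp run (6,5), next='.' -> no flip
Dir E: first cell '.' (not opp) -> no flip
Dir SW: opp run (7,5), next=edge -> no flip
Dir S: first cell '.' (not opp) -> no flip
Dir SE: first cell '.' (not opp) -> no flip
All flips: (5,5)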